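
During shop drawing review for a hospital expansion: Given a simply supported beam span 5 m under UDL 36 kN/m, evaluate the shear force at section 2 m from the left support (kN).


R_A = w * L / 2 = 36 * 5 / 2 = 90.0 kN
V(x) = R_A - w * x = 90.0 - 36 * 2
= 18.0 kN

18.0 kN


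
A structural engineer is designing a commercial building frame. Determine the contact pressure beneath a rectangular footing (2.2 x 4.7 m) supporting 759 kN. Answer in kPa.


A = 2.2 * 4.7 = 10.34 m^2
q = P / A = 759 / 10.34
= 73.4043 kPa

73.4043 kPa


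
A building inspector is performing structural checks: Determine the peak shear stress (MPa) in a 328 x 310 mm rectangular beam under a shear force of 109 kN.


A = b * h = 328 * 310 = 101680 mm^2
V = 109 kN = 109000.0 N
tau_max = 1.5 * V / A = 1.5 * 109000.0 / 101680
= 1.608 MPa

1.608 MPa


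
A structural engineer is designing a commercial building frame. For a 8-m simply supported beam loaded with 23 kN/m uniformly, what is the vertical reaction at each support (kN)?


Total load = w * L = 23 * 8 = 184 kN
By symmetry, each reaction R = total / 2 = 184 / 2 = 92.0 kN

92.0 kN


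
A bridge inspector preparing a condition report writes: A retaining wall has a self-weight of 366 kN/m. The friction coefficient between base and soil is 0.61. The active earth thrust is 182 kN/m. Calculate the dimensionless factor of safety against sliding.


Resisting force = mu * W = 0.61 * 366 = 223.26 kN/m
FOS = Resisting / Driving = 223.26 / 182
= 1.2267 (dimensionless)

1.2267 (dimensionless)


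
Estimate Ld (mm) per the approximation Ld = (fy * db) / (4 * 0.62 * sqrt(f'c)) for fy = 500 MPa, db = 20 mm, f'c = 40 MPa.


Ld = (fy * db) / (4 * 0.62 * sqrt(f'c))
= (500 * 20) / (4 * 0.62 * sqrt(40))
= 10000 / 15.6849
= 637.56 mm

637.56 mm


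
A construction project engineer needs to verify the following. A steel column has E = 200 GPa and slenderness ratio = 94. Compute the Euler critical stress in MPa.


sigma_cr = pi^2 * E / lambda^2
= 9.8696 * 200000.0 / 94^2
= 9.8696 * 200000.0 / 8836
= 223.3953 MPa

223.3953 MPa


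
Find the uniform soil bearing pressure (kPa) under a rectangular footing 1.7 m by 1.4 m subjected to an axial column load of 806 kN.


A = 1.7 * 1.4 = 2.38 m^2
q = P / A = 806 / 2.38
= 338.6555 kPa

338.6555 kPa


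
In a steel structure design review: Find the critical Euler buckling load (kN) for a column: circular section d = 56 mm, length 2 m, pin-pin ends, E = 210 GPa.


I = pi * d^4 / 64 = 482749.69 mm^4
L = 2000.0 mm
P_cr = pi^2 * E * I / L^2
= 9.8696 * 210000.0 * 482749.69 / 2000.0^2
= 250138.8 N = 250.1388 kN

250.1388 kN


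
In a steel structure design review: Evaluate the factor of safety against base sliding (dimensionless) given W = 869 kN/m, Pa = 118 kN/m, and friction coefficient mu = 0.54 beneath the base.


Resisting force = mu * W = 0.54 * 869 = 469.26 kN/m
FOS = Resisting / Driving = 469.26 / 118
= 3.9768 (dimensionless)

3.9768 (dimensionless)


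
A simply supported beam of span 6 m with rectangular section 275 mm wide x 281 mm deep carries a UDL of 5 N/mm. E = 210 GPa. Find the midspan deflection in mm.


I = 275 * 281^3 / 12 = 508475939.58 mm^4
L = 6000.0 mm, w = 5 N/mm, E = 210000.0 MPa
delta = 5 * w * L^4 / (384 * E * I)
= 5 * 5 * 6000.0^4 / (384 * 210000.0 * 508475939.58)
= 0.7902 mm

0.7902 mm


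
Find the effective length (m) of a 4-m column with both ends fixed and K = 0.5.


L_eff = K * L
= 0.5 * 4
= 2.0 m

2.0 m


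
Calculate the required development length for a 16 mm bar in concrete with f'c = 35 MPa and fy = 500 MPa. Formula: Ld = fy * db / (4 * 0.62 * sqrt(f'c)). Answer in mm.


Ld = (fy * db) / (4 * 0.62 * sqrt(f'c))
= (500 * 16) / (4 * 0.62 * sqrt(35))
= 8000 / 14.6719
= 545.26 mm

545.26 mm


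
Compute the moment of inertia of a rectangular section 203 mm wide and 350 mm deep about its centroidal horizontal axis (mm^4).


I = b * h^3 / 12
= 203 * 350^3 / 12
= 203 * 42875000 / 12
= 725302083.33 mm^4

725302083.33 mm^4


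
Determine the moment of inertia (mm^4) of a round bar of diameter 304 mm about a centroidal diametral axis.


r = d / 2 = 304 / 2 = 152.0 mm
I = pi * r^4 / 4 = pi * 152.0^4 / 4
= 419241468.12 mm^4

419241468.12 mm^4


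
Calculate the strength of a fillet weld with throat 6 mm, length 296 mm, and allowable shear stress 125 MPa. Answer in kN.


Strength = throat * length * allowable stress
= 6 * 296 * 125 N
= 222000 N
= 222.0 kN

222.0 kN


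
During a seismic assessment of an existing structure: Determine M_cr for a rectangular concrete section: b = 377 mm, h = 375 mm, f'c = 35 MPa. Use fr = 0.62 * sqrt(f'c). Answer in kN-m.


fr = 0.62 * sqrt(35) = 0.62 * 5.9161 = 3.668 MPa
I = 377 * 375^3 / 12 = 1656738281.25 mm^4
y_t = 187.5 mm
M_cr = fr * I / y_t = 3.668 * 1656738281.25 / 187.5 N-mm
= 32.4099 kN-m

32.4099 kN-m


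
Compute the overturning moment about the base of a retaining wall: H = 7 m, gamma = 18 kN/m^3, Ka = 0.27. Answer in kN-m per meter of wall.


Pa = 0.5 * Ka * gamma * H^2
= 0.5 * 0.27 * 18 * 7^2
= 119.07 kN/m
Arm = H / 3 = 7 / 3 = 2.3333 m
Mo = Pa * arm = Pa * H / 3 = 119.07 * 7 / 3 = 277.83 kN-m/m

277.83 kN-m/m


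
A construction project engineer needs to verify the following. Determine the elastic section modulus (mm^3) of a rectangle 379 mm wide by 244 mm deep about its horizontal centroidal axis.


S = b * h^2 / 6
= 379 * 244^2 / 6
= 379 * 59536 / 6
= 3760690.67 mm^3

3760690.67 mm^3


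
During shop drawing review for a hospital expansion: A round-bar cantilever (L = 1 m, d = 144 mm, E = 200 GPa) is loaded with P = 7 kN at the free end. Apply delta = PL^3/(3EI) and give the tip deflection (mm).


I = pi * d^4 / 64 = pi * 144^4 / 64 = 21106677.15 mm^4
L = 1000.0 mm, P = 7000.0 N, E = 200000.0 MPa
delta = P * L^3 / (3 * E * I)
= 7000.0 * 1000.0^3 / (3 * 200000.0 * 21106677.15)
= 0.5527 mm

0.5527 mm


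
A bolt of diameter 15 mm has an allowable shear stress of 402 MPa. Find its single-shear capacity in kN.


A = pi * d^2 / 4 = pi * 15^2 / 4 = 176.7146 mm^2
V = f_v * A / 1000 = 402 * 176.7146 / 1000
= 71.0393 kN

71.0393 kN


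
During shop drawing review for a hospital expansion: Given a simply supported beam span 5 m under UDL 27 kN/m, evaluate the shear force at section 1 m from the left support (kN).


R_A = w * L / 2 = 27 * 5 / 2 = 67.5 kN
V(x) = R_A - w * x = 67.5 - 27 * 1
= 40.5 kN

40.5 kN


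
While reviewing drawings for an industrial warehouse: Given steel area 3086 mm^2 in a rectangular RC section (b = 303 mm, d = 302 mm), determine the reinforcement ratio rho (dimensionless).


rho = As / (b * d)
= 3086 / (303 * 302)
= 3086 / 91506
= 0.033725 (dimensionless)

0.033725 (dimensionless)


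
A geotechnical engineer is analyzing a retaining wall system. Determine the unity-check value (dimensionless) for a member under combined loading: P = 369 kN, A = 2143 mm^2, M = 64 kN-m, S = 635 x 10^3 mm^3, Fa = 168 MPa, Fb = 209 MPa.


f_a = P / A = 369000.0 / 2143 = 172.1885 MPa
f_b = M / S = 64000000.0 / 635000.0 = 100.7874 MPa
Ratio = f_a / Fa + f_b / Fb
= 172.1885 / 168 + 100.7874 / 209
= 1.5072 (dimensionless)

1.5072 (dimensionless)


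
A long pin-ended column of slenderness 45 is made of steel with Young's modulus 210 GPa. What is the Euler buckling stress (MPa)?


sigma_cr = pi^2 * E / lambda^2
= 9.8696 * 210000.0 / 45^2
= 9.8696 * 210000.0 / 2025
= 1023.5145 MPa

1023.5145 MPa


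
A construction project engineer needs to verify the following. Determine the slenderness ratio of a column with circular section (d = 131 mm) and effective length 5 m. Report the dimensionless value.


Radius of gyration r = d / 4 = 131 / 4 = 32.75 mm
L_eff = 5000.0 mm
Slenderness ratio = L / r = 5000.0 / 32.75 = 152.67 (dimensionless)

152.67 (dimensionless)


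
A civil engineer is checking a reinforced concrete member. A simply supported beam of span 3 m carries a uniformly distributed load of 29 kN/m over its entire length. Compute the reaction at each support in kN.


Total load = w * L = 29 * 3 = 87 kN
By symmetry, each reaction R = total / 2 = 87 / 2 = 43.5 kN

43.5 kN


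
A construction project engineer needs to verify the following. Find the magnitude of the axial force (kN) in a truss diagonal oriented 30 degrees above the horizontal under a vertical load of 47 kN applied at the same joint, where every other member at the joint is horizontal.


At the joint, only the diagonal has a vertical component, so vertical equilibrium gives:
F * sin(30) = 47
F = 47 / sin(30)
= 47 / 0.5
= 94.0 kN

94.0 kN


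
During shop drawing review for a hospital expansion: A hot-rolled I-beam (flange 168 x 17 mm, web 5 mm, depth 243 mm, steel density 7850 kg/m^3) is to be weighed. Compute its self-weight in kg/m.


A_flanges = 2 * 168 * 17 = 5712 mm^2
A_web = (243 - 2 * 17) * 5 = 1045 mm^2
A_total = 5712 + 1045 = 6757 mm^2 = 0.006757 m^2
Weight = rho * A = 7850 * 0.006757 = 53.0425 kg/m

53.0425 kg/m


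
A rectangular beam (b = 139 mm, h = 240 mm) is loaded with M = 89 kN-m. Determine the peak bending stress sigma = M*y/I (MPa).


I = b * h^3 / 12 = 139 * 240^3 / 12 = 160128000.0 mm^4
y = h / 2 = 240 / 2 = 120.0 mm
M = 89 kN-m = 89000000.0 N-mm
sigma = M * y / I = 89000000.0 * 120.0 / 160128000.0
= 66.7 MPa

66.7 MPa


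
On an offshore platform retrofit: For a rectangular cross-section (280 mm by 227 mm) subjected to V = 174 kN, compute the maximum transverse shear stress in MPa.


A = b * h = 280 * 227 = 63560 mm^2
V = 174 kN = 174000.0 N
tau_max = 1.5 * V / A = 1.5 * 174000.0 / 63560
= 4.1064 MPa

4.1064 MPa


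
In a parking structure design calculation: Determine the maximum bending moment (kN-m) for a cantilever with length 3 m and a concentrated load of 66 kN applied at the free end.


For a cantilever with a point load at the free end:
M_max = P * L = 66 * 3 = 198 kN-m

198 kN-m


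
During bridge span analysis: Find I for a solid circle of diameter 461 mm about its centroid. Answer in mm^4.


r = d / 2 = 461 / 2 = 230.5 mm
I = pi * r^4 / 4 = pi * 230.5^4 / 4
= 2217040365.06 mm^4

2217040365.06 mm^4


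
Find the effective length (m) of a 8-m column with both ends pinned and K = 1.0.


L_eff = K * L
= 1.0 * 8
= 8.0 m

8.0 m


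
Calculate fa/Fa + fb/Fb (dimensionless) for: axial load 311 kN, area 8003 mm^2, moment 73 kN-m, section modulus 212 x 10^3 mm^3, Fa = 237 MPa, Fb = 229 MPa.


f_a = P / A = 311000.0 / 8003 = 38.8604 MPa
f_b = M / S = 73000000.0 / 212000.0 = 344.3396 MPa
Ratio = f_a / Fa + f_b / Fb
= 38.8604 / 237 + 344.3396 / 229
= 1.6676 (dimensionless)

1.6676 (dimensionless)


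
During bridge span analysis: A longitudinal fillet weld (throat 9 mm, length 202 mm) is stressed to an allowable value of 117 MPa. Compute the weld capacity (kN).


Strength = throat * length * allowable stress
= 9 * 202 * 117 N
= 212706 N
= 212.71 kN

212.71 kN


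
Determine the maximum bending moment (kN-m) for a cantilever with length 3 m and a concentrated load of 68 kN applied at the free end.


For a cantilever with a point load at the free end:
M_max = P * L = 68 * 3 = 204 kN-m

204 kN-m


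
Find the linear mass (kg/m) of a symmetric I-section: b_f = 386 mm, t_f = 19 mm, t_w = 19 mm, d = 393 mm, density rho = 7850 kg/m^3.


A_flanges = 2 * 386 * 19 = 14668 mm^2
A_web = (393 - 2 * 19) * 19 = 6745 mm^2
A_total = 14668 + 6745 = 21413 mm^2 = 0.021413 m^2
Weight = rho * A = 7850 * 0.021413 = 168.0921 kg/m

168.0921 kg/m


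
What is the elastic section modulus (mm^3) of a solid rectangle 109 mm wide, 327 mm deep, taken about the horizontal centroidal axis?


S = b * h^2 / 6
= 109 * 327^2 / 6
= 109 * 106929 / 6
= 1942543.5 mm^3

1942543.5 mm^3


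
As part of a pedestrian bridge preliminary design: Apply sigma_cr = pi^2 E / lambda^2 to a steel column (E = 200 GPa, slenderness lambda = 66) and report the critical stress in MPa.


sigma_cr = pi^2 * E / lambda^2
= 9.8696 * 200000.0 / 66^2
= 9.8696 * 200000.0 / 4356
= 453.1499 MPa

453.1499 MPa


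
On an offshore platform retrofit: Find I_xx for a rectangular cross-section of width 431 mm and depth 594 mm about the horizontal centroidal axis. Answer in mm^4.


I = b * h^3 / 12
= 431 * 594^3 / 12
= 431 * 209584584 / 12
= 7527579642.0 mm^4

7527579642.0 mm^4


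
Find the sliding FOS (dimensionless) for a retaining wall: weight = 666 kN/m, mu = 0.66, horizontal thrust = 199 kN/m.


Resisting force = mu * W = 0.66 * 666 = 439.56 kN/m
FOS = Resisting / Driving = 439.56 / 199
= 2.2088 (dimensionless)

2.2088 (dimensionless)


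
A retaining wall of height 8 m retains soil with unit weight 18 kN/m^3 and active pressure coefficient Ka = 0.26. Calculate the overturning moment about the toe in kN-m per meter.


Pa = 0.5 * Ka * gamma * H^2
= 0.5 * 0.26 * 18 * 8^2
= 149.76 kN/m
Arm = H / 3 = 8 / 3 = 2.6667 m
Mo = Pa * arm = Pa * H / 3 = 149.76 * 8 / 3 = 399.36 kN-m/m

399.36 kN-m/m


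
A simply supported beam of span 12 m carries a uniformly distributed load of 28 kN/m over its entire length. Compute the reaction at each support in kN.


Total load = w * L = 28 * 12 = 336 kN
By symmetry, each reaction R = total / 2 = 336 / 2 = 168.0 kN

168.0 kN


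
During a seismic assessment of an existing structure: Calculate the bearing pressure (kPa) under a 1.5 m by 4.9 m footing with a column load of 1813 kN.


A = 1.5 * 4.9 = 7.35 m^2
q = P / A = 1813 / 7.35
= 246.6667 kPa

246.6667 kPa


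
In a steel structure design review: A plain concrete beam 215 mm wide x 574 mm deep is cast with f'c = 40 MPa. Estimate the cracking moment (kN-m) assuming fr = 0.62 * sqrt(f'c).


fr = 0.62 * sqrt(40) = 0.62 * 6.3246 = 3.9212 MPa
I = 215 * 574^3 / 12 = 3388386096.67 mm^4
y_t = 287.0 mm
M_cr = fr * I / y_t = 3.9212 * 3388386096.67 / 287.0 N-mm
= 46.2948 kN-m

46.2948 kN-m


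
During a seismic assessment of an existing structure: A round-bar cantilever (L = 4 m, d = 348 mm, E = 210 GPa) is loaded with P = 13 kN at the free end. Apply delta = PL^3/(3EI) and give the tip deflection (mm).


I = pi * d^4 / 64 = pi * 348^4 / 64 = 719924369.13 mm^4
L = 4000.0 mm, P = 13000.0 N, E = 210000.0 MPa
delta = P * L^3 / (3 * E * I)
= 13000.0 * 4000.0^3 / (3 * 210000.0 * 719924369.13)
= 1.8344 mm

1.8344 mm


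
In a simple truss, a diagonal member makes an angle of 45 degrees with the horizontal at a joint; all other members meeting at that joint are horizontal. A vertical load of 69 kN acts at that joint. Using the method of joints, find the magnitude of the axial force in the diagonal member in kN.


At the joint, only the diagonal has a vertical component, so vertical equilibrium gives:
F * sin(45) = 69
F = 69 / sin(45)
= 69 / 0.707107
= 97.58 kN

97.58 kN


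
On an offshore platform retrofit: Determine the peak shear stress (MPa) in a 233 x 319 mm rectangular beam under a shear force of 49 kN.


A = b * h = 233 * 319 = 74327 mm^2
V = 49 kN = 49000.0 N
tau_max = 1.5 * V / A = 1.5 * 49000.0 / 74327
= 0.9889 MPa

0.9889 MPa


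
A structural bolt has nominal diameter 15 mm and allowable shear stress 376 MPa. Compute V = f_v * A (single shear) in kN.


A = pi * d^2 / 4 = pi * 15^2 / 4 = 176.7146 mm^2
V = f_v * A / 1000 = 376 * 176.7146 / 1000
= 66.4447 kN

66.4447 kN


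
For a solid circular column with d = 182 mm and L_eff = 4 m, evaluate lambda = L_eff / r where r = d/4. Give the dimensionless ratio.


Radius of gyration r = d / 4 = 182 / 4 = 45.5 mm
L_eff = 4000.0 mm
Slenderness ratio = L / r = 4000.0 / 45.5 = 87.91 (dimensionless)

87.91 (dimensionless)


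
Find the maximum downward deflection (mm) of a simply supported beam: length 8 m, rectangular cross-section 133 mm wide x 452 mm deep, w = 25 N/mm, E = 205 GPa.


I = 133 * 452^3 / 12 = 1023494938.67 mm^4
L = 8000.0 mm, w = 25 N/mm, E = 205000.0 MPa
delta = 5 * w * L^4 / (384 * E * I)
= 5 * 25 * 8000.0^4 / (384 * 205000.0 * 1023494938.67)
= 6.3548 mm

6.3548 mm


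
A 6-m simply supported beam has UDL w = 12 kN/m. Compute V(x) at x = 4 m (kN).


R_A = w * L / 2 = 12 * 6 / 2 = 36.0 kN
V(x) = R_A - w * x = 36.0 - 12 * 4
= -12.0 kN

-12.0 kN


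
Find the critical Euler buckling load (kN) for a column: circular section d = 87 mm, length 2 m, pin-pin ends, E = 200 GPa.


I = pi * d^4 / 64 = 2812204.57 mm^4
L = 2000.0 mm
P_cr = pi^2 * E * I / L^2
= 9.8696 * 200000.0 * 2812204.57 / 2000.0^2
= 1387767.33 N = 1387.7673 kN

1387.7673 kN


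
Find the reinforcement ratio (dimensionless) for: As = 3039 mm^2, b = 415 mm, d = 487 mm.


rho = As / (b * d)
= 3039 / (415 * 487)
= 3039 / 202105
= 0.015037 (dimensionless)

0.015037 (dimensionless)


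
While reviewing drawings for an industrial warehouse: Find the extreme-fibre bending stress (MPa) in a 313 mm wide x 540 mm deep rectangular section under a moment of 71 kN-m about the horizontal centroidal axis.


I = b * h^3 / 12 = 313 * 540^3 / 12 = 4107186000.0 mm^4
y = h / 2 = 540 / 2 = 270.0 mm
M = 71 kN-m = 71000000.0 N-mm
sigma = M * y / I = 71000000.0 * 270.0 / 4107186000.0
= 4.67 MPa

4.67 MPa


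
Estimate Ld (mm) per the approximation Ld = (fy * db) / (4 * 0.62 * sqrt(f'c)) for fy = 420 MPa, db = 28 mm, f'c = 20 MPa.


Ld = (fy * db) / (4 * 0.62 * sqrt(f'c))
= (420 * 28) / (4 * 0.62 * sqrt(20))
= 11760 / 11.0909
= 1060.33 mm

1060.33 mm


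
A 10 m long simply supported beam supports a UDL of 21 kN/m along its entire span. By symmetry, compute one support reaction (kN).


Total load = w * L = 21 * 10 = 210 kN
By symmetry, each reaction R = total / 2 = 210 / 2 = 105.0 kN

105.0 kN


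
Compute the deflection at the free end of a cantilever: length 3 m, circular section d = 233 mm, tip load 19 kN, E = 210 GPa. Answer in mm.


I = pi * d^4 / 64 = pi * 233^4 / 64 = 144675030.57 mm^4
L = 3000.0 mm, P = 19000.0 N, E = 210000.0 MPa
delta = P * L^3 / (3 * E * I)
= 19000.0 * 3000.0^3 / (3 * 210000.0 * 144675030.57)
= 5.6284 mm

5.6284 mm


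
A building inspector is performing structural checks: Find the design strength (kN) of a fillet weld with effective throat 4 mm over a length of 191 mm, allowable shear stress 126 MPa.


Strength = throat * length * allowable stress
= 4 * 191 * 126 N
= 96264 N
= 96.26 kN

96.26 kN


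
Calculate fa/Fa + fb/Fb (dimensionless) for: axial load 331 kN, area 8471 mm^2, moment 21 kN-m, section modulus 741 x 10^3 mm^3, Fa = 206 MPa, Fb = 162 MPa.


f_a = P / A = 331000.0 / 8471 = 39.0745 MPa
f_b = M / S = 21000000.0 / 741000.0 = 28.3401 MPa
Ratio = f_a / Fa + f_b / Fb
= 39.0745 / 206 + 28.3401 / 162
= 0.3646 (dimensionless)

0.3646 (dimensionless)


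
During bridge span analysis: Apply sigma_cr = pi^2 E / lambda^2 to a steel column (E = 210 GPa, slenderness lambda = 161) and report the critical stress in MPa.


sigma_cr = pi^2 * E / lambda^2
= 9.8696 * 210000.0 / 161^2
= 9.8696 * 210000.0 / 25921
= 79.959 MPa

79.959 MPa


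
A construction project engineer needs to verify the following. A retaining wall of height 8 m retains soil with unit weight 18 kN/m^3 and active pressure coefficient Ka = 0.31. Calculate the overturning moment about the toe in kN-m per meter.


Pa = 0.5 * Ka * gamma * H^2
= 0.5 * 0.31 * 18 * 8^2
= 178.56 kN/m
Arm = H / 3 = 8 / 3 = 2.6667 m
Mo = Pa * arm = Pa * H / 3 = 178.56 * 8 / 3 = 476.16 kN-m/m

476.16 kN-m/m


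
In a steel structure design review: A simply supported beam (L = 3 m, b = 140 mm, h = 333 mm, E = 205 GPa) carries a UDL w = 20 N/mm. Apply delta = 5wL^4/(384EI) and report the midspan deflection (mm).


I = 140 * 333^3 / 12 = 430803765.0 mm^4
L = 3000.0 mm, w = 20 N/mm, E = 205000.0 MPa
delta = 5 * w * L^4 / (384 * E * I)
= 5 * 20 * 3000.0^4 / (384 * 205000.0 * 430803765.0)
= 0.2388 mm

0.2388 mm


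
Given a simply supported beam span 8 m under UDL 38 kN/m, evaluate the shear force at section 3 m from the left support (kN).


R_A = w * L / 2 = 38 * 8 / 2 = 152.0 kN
V(x) = R_A - w * x = 152.0 - 38 * 3
= 38.0 kN

38.0 kN


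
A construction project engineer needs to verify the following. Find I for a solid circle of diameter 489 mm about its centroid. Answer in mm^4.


r = d / 2 = 489 / 2 = 244.5 mm
I = pi * r^4 / 4 = pi * 244.5^4 / 4
= 2806760365.59 mm^4

2806760365.59 mm^4


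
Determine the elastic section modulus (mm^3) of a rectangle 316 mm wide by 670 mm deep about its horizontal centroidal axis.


S = b * h^2 / 6
= 316 * 670^2 / 6
= 316 * 448900 / 6
= 23642066.67 mm^3

23642066.67 mm^3


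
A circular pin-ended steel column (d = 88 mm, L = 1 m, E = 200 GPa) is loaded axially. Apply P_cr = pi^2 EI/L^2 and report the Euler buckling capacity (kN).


I = pi * d^4 / 64 = 2943747.71 mm^4
L = 1000.0 mm
P_cr = pi^2 * E * I / L^2
= 9.8696 * 200000.0 * 2943747.71 / 1000.0^2
= 5810725.08 N = 5810.7251 kN

5810.7251 kN


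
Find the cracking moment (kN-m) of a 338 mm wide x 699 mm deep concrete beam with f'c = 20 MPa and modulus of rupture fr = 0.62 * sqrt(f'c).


fr = 0.62 * sqrt(20) = 0.62 * 4.4721 = 2.7727 MPa
I = 338 * 699^3 / 12 = 9619820788.5 mm^4
y_t = 349.5 mm
M_cr = fr * I / y_t = 2.7727 * 9619820788.5 / 349.5 N-mm
= 76.3179 kN-m

76.3179 kN-m


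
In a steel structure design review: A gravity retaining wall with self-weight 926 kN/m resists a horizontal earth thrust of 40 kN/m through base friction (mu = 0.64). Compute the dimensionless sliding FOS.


Resisting force = mu * W = 0.64 * 926 = 592.64 kN/m
FOS = Resisting / Driving = 592.64 / 40
= 14.816 (dimensionless)

14.816 (dimensionless)


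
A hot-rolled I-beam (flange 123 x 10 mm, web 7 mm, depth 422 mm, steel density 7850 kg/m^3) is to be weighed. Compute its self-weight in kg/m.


A_flanges = 2 * 123 * 10 = 2460 mm^2
A_web = (422 - 2 * 10) * 7 = 2814 mm^2
A_total = 2460 + 2814 = 5274 mm^2 = 0.005274 m^2
Weight = rho * A = 7850 * 0.005274 = 41.4009 kg/m

41.4009 kg/m


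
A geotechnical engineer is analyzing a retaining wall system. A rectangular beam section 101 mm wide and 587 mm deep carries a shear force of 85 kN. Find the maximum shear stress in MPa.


A = b * h = 101 * 587 = 59287 mm^2
V = 85 kN = 85000.0 N
tau_max = 1.5 * V / A = 1.5 * 85000.0 / 59287
= 2.1506 MPa

2.1506 MPa


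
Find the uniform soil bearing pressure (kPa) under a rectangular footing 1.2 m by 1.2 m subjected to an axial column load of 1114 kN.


A = 1.2 * 1.2 = 1.44 m^2
q = P / A = 1114 / 1.44
= 773.6111 kPa

773.6111 kPa


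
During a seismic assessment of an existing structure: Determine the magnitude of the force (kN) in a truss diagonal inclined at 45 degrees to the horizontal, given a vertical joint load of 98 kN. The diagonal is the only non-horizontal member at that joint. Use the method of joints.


At the joint, only the diagonal has a vertical component, so vertical equilibrium gives:
F * sin(45) = 98
F = 98 / sin(45)
= 98 / 0.707107
= 138.59 kN

138.59 kN


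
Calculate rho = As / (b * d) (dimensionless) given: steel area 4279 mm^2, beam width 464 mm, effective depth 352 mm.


rho = As / (b * d)
= 4279 / (464 * 352)
= 4279 / 163328
= 0.026199 (dimensionless)

0.026199 (dimensionless)


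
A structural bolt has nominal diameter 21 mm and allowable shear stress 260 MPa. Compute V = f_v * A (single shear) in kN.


A = pi * d^2 / 4 = pi * 21^2 / 4 = 346.3606 mm^2
V = f_v * A / 1000 = 260 * 346.3606 / 1000
= 90.0538 kN

90.0538 kN


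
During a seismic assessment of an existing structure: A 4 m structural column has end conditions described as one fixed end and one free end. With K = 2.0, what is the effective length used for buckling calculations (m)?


L_eff = K * L
= 2.0 * 4
= 8.0 m

8.0 m


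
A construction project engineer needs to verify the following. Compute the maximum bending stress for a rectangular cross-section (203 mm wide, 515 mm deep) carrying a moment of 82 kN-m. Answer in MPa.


I = b * h^3 / 12 = 203 * 515^3 / 12 = 2310662302.08 mm^4
y = h / 2 = 515 / 2 = 257.5 mm
M = 82 kN-m = 82000000.0 N-mm
sigma = M * y / I = 82000000.0 * 257.5 / 2310662302.08
= 9.14 MPa

9.14 MPa


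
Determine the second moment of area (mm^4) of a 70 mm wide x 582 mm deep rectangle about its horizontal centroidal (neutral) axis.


I = b * h^3 / 12
= 70 * 582^3 / 12
= 70 * 197137368 / 12
= 1149967980.0 mm^4

1149967980.0 mm^4


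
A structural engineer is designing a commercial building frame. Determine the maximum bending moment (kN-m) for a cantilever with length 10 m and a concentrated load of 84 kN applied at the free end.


For a cantilever with a point load at the free end:
M_max = P * L = 84 * 10 = 840 kN-m

840 kN-m


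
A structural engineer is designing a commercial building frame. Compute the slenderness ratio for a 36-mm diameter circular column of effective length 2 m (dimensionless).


Radius of gyration r = d / 4 = 36 / 4 = 9.0 mm
L_eff = 2000.0 mm
Slenderness ratio = L / r = 2000.0 / 9.0 = 222.22 (dimensionless)

222.22 (dimensionless)


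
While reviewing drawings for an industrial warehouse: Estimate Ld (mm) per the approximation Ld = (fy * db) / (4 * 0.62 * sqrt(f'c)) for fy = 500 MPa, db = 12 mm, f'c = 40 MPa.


Ld = (fy * db) / (4 * 0.62 * sqrt(f'c))
= (500 * 12) / (4 * 0.62 * sqrt(40))
= 6000 / 15.6849
= 382.53 mm

382.53 mm


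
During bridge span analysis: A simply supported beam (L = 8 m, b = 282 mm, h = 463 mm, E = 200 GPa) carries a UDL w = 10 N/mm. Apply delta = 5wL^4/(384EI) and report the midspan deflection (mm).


I = 282 * 463^3 / 12 = 2332441904.5 mm^4
L = 8000.0 mm, w = 10 N/mm, E = 200000.0 MPa
delta = 5 * w * L^4 / (384 * E * I)
= 5 * 10 * 8000.0^4 / (384 * 200000.0 * 2332441904.5)
= 1.1433 mm

1.1433 mm


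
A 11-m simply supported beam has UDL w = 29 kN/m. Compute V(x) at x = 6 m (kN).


R_A = w * L / 2 = 29 * 11 / 2 = 159.5 kN
V(x) = R_A - w * x = 159.5 - 29 * 6
= -14.5 kN

-14.5 kN


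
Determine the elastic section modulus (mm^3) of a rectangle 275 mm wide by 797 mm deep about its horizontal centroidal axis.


S = b * h^2 / 6
= 275 * 797^2 / 6
= 275 * 635209 / 6
= 29113745.83 mm^3

29113745.83 mm^3


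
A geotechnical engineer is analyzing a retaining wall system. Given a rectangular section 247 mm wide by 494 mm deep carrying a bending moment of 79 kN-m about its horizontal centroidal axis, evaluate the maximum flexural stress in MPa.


I = b * h^3 / 12 = 247 * 494^3 / 12 = 2481398720.67 mm^4
y = h / 2 = 494 / 2 = 247.0 mm
M = 79 kN-m = 79000000.0 N-mm
sigma = M * y / I = 79000000.0 * 247.0 / 2481398720.67
= 7.86 MPa

7.86 MPa


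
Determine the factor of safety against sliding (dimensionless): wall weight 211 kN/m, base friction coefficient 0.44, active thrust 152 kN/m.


Resisting force = mu * W = 0.44 * 211 = 92.84 kN/m
FOS = Resisting / Driving = 92.84 / 152
= 0.6108 (dimensionless)

0.6108 (dimensionless)


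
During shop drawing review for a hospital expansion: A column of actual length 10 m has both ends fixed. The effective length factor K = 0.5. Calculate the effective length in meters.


L_eff = K * L
= 0.5 * 10
= 5.0 m

5.0 m


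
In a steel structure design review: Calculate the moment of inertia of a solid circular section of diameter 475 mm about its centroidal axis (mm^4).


r = d / 2 = 475 / 2 = 237.5 mm
I = pi * r^4 / 4 = pi * 237.5^4 / 4
= 2498873878.23 mm^4

2498873878.23 mm^4


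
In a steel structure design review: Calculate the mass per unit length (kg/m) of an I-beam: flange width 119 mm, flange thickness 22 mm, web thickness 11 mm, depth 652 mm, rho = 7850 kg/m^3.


A_flanges = 2 * 119 * 22 = 5236 mm^2
A_web = (652 - 2 * 22) * 11 = 6688 mm^2
A_total = 5236 + 6688 = 11924 mm^2 = 0.011924 m^2
Weight = rho * A = 7850 * 0.011924 = 93.6034 kg/m

93.6034 kg/m


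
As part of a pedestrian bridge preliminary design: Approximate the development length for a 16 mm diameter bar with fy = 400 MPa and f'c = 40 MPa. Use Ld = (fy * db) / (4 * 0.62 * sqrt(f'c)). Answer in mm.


Ld = (fy * db) / (4 * 0.62 * sqrt(f'c))
= (400 * 16) / (4 * 0.62 * sqrt(40))
= 6400 / 15.6849
= 408.04 mm

408.04 mm


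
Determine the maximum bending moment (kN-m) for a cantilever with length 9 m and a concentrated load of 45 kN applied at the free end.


For a cantilever with a point load at the free end:
M_max = P * L = 45 * 9 = 405 kN-m

405 kN-m


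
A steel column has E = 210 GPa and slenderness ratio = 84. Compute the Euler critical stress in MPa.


sigma_cr = pi^2 * E / lambda^2
= 9.8696 * 210000.0 / 84^2
= 9.8696 * 210000.0 / 7056
= 293.7382 MPa

293.7382 MPa


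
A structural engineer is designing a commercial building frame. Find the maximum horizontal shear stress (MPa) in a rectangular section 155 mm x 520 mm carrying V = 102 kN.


A = b * h = 155 * 520 = 80600 mm^2
V = 102 kN = 102000.0 N
tau_max = 1.5 * V / A = 1.5 * 102000.0 / 80600
= 1.8983 MPa

1.8983 MPa


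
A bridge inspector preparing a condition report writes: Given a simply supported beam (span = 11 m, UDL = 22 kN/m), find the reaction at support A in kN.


Total load = w * L = 22 * 11 = 242 kN
By symmetry, each reaction R = total / 2 = 242 / 2 = 121.0 kN

121.0 kN


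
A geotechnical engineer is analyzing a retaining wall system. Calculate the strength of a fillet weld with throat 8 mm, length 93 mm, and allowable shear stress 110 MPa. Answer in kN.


Strength = throat * length * allowable stress
= 8 * 93 * 110 N
= 81840 N
= 81.84 kN

81.84 kN


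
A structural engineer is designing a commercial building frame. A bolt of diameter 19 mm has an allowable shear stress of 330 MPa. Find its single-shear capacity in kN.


A = pi * d^2 / 4 = pi * 19^2 / 4 = 283.5287 mm^2
V = f_v * A / 1000 = 330 * 283.5287 / 1000
= 93.5645 kN

93.5645 kN


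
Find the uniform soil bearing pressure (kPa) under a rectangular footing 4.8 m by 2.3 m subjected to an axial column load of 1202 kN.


A = 4.8 * 2.3 = 11.04 m^2
q = P / A = 1202 / 11.04
= 108.8768 kPa

108.8768 kPa


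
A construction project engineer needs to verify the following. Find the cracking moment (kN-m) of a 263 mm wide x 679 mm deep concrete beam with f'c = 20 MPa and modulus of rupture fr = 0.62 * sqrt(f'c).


fr = 0.62 * sqrt(20) = 0.62 * 4.4721 = 2.7727 MPa
I = 263 * 679^3 / 12 = 6860943221.42 mm^4
y_t = 339.5 mm
M_cr = fr * I / y_t = 2.7727 * 6860943221.42 / 339.5 N-mm
= 56.0339 kN-m

56.0339 kN-m


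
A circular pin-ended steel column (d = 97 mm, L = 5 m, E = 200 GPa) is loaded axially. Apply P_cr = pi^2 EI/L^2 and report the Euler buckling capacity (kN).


I = pi * d^4 / 64 = 4345670.92 mm^4
L = 5000.0 mm
P_cr = pi^2 * E * I / L^2
= 9.8696 * 200000.0 * 4345670.92 / 5000.0^2
= 343120.42 N = 343.1204 kN

343.1204 kN


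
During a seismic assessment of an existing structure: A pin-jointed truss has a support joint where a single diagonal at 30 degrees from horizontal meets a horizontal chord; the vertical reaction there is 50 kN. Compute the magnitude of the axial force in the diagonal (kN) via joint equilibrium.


At the joint, only the diagonal has a vertical component, so vertical equilibrium gives:
F * sin(30) = 50
F = 50 / sin(30)
= 50 / 0.5
= 100.0 kN

100.0 kN


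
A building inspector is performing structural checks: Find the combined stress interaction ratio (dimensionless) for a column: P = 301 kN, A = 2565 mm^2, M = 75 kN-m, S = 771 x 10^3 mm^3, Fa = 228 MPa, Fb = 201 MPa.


f_a = P / A = 301000.0 / 2565 = 117.3489 MPa
f_b = M / S = 75000000.0 / 771000.0 = 97.2763 MPa
Ratio = f_a / Fa + f_b / Fb
= 117.3489 / 228 + 97.2763 / 201
= 0.9986 (dimensionless)

0.9986 (dimensionless)


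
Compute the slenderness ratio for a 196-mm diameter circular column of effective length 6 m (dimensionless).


Radius of gyration r = d / 4 = 196 / 4 = 49.0 mm
L_eff = 6000.0 mm
Slenderness ratio = L / r = 6000.0 / 49.0 = 122.45 (dimensionless)

122.45 (dimensionless)


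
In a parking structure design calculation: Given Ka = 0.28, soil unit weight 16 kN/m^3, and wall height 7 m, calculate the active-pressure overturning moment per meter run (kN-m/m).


Pa = 0.5 * Ka * gamma * H^2
= 0.5 * 0.28 * 16 * 7^2
= 109.76 kN/m
Arm = H / 3 = 7 / 3 = 2.3333 m
Mo = Pa * arm = Pa * H / 3 = 109.76 * 7 / 3 = 256.1067 kN-m/m

256.1067 kN-m/m


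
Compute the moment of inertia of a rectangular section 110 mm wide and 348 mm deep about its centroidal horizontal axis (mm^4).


I = b * h^3 / 12
= 110 * 348^3 / 12
= 110 * 42144192 / 12
= 386321760.0 mm^4

386321760.0 mm^4


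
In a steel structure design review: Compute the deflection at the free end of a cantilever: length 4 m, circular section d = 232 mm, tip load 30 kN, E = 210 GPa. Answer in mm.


I = pi * d^4 / 64 = pi * 232^4 / 64 = 142207282.79 mm^4
L = 4000.0 mm, P = 30000.0 N, E = 210000.0 MPa
delta = P * L^3 / (3 * E * I)
= 30000.0 * 4000.0^3 / (3 * 210000.0 * 142207282.79)
= 21.4308 mm

21.4308 mm


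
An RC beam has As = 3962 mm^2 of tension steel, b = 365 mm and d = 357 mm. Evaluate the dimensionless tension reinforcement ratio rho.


rho = As / (b * d)
= 3962 / (365 * 357)
= 3962 / 130305
= 0.030406 (dimensionless)

0.030406 (dimensionless)


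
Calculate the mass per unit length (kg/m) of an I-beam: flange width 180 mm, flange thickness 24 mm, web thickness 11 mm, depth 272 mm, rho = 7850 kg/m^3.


A_flanges = 2 * 180 * 24 = 8640 mm^2
A_web = (272 - 2 * 24) * 11 = 2464 mm^2
A_total = 8640 + 2464 = 11104 mm^2 = 0.011104 m^2
Weight = rho * A = 7850 * 0.011104 = 87.1664 kg/m

87.1664 kg/m


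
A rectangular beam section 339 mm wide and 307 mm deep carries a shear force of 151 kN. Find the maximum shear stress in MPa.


A = b * h = 339 * 307 = 104073 mm^2
V = 151 kN = 151000.0 N
tau_max = 1.5 * V / A = 1.5 * 151000.0 / 104073
= 2.1764 MPa

2.1764 MPa


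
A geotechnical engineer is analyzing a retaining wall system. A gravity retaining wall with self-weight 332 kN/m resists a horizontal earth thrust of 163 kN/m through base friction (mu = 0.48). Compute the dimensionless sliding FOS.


Resisting force = mu * W = 0.48 * 332 = 159.36 kN/m
FOS = Resisting / Driving = 159.36 / 163
= 0.9777 (dimensionless)

0.9777 (dimensionless)


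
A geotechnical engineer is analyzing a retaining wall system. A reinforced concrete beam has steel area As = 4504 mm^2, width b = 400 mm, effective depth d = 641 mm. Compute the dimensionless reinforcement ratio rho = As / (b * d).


rho = As / (b * d)
= 4504 / (400 * 641)
= 4504 / 256400
= 0.017566 (dimensionless)

0.017566 (dimensionless)


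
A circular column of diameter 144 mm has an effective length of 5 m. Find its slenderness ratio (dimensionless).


Radius of gyration r = d / 4 = 144 / 4 = 36.0 mm
L_eff = 5000.0 mm
Slenderness ratio = L / r = 5000.0 / 36.0 = 138.89 (dimensionless)

138.89 (dimensionless)


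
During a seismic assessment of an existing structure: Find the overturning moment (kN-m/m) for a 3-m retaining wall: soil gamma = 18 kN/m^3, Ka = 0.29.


Pa = 0.5 * Ka * gamma * H^2
= 0.5 * 0.29 * 18 * 3^2
= 23.49 kN/m
Arm = H / 3 = 3 / 3 = 1.0 m
Mo = Pa * arm = Pa * H / 3 = 23.49 * 3 / 3 = 23.49 kN-m/m

23.49 kN-m/m


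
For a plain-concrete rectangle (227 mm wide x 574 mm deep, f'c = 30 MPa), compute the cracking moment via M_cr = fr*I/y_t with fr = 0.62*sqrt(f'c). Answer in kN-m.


fr = 0.62 * sqrt(30) = 0.62 * 5.4772 = 3.3959 MPa
I = 227 * 574^3 / 12 = 3577505320.67 mm^4
y_t = 287.0 mm
M_cr = fr * I / y_t = 3.3959 * 3577505320.67 / 287.0 N-mm
= 42.3302 kN-m

42.3302 kN-m


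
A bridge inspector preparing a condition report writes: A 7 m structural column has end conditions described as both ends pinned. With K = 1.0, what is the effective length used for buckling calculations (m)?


L_eff = K * L
= 1.0 * 7
= 7.0 m

7.0 m


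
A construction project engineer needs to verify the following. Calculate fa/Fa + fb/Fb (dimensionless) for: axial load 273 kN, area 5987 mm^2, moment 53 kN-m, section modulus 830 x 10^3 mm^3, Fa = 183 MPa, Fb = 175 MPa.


f_a = P / A = 273000.0 / 5987 = 45.5988 MPa
f_b = M / S = 53000000.0 / 830000.0 = 63.8554 MPa
Ratio = f_a / Fa + f_b / Fb
= 45.5988 / 183 + 63.8554 / 175
= 0.6141 (dimensionless)

0.6141 (dimensionless)


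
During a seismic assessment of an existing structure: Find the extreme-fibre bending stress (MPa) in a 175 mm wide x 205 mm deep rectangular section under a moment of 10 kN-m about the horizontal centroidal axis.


I = b * h^3 / 12 = 175 * 205^3 / 12 = 125637239.58 mm^4
y = h / 2 = 205 / 2 = 102.5 mm
M = 10 kN-m = 10000000.0 N-mm
sigma = M * y / I = 10000000.0 * 102.5 / 125637239.58
= 8.16 MPa

8.16 MPa


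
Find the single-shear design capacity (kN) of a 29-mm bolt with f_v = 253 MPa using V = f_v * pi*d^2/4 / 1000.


A = pi * d^2 / 4 = pi * 29^2 / 4 = 660.5199 mm^2
V = f_v * A / 1000 = 253 * 660.5199 / 1000
= 167.1115 kN

167.1115 kN


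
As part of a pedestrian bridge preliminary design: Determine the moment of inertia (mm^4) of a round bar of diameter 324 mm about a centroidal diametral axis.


r = d / 2 = 324 / 2 = 162.0 mm
I = pi * r^4 / 4 = pi * 162.0^4 / 4
= 540941049.82 mm^4

540941049.82 mm^4


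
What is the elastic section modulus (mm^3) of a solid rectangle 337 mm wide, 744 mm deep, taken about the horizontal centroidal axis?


S = b * h^2 / 6
= 337 * 744^2 / 6
= 337 * 553536 / 6
= 31090272.0 mm^3

31090272.0 mm^3


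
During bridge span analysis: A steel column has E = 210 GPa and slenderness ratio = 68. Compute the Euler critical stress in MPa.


sigma_cr = pi^2 * E / lambda^2
= 9.8696 * 210000.0 / 68^2
= 9.8696 * 210000.0 / 4624
= 448.2303 MPa

448.2303 MPa


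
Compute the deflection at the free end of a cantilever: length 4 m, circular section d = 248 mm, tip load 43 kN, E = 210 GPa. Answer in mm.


I = pi * d^4 / 64 = pi * 248^4 / 64 = 185684914.5 mm^4
L = 4000.0 mm, P = 43000.0 N, E = 210000.0 MPa
delta = P * L^3 / (3 * E * I)
= 43000.0 * 4000.0^3 / (3 * 210000.0 * 185684914.5)
= 23.5251 mm

23.5251 mm


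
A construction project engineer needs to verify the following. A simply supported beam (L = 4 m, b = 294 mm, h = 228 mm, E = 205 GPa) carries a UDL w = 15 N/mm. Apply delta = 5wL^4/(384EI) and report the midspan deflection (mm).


I = 294 * 228^3 / 12 = 290382624.0 mm^4
L = 4000.0 mm, w = 15 N/mm, E = 205000.0 MPa
delta = 5 * w * L^4 / (384 * E * I)
= 5 * 15 * 4000.0^4 / (384 * 205000.0 * 290382624.0)
= 0.8399 mm

0.8399 mm


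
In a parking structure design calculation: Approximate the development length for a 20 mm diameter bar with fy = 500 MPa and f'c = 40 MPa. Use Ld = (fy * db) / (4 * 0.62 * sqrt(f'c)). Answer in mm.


Ld = (fy * db) / (4 * 0.62 * sqrt(f'c))
= (500 * 20) / (4 * 0.62 * sqrt(40))
= 10000 / 15.6849
= 637.56 mm

637.56 mm


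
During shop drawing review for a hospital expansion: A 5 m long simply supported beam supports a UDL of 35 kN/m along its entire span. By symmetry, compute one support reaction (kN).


Total load = w * L = 35 * 5 = 175 kN
By symmetry, each reaction R = total / 2 = 175 / 2 = 87.5 kN

87.5 kN


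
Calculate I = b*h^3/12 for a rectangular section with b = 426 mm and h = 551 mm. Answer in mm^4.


I = b * h^3 / 12
= 426 * 551^3 / 12
= 426 * 167284151 / 12
= 5938587360.5 mm^4

5938587360.5 mm^4


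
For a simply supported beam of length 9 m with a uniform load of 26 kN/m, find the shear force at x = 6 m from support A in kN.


R_A = w * L / 2 = 26 * 9 / 2 = 117.0 kN
V(x) = R_A - w * x = 117.0 - 26 * 6
= -39.0 kN

-39.0 kN


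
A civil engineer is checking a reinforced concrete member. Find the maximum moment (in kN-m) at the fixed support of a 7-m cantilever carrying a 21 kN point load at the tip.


For a cantilever with a point load at the free end:
M_max = P * L = 21 * 7 = 147 kN-m

147 kN-m


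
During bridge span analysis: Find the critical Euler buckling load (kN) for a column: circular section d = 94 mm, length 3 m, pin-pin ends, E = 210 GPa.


I = pi * d^4 / 64 = 3832492.5 mm^4
L = 3000.0 mm
P_cr = pi^2 * E * I / L^2
= 9.8696 * 210000.0 * 3832492.5 / 3000.0^2
= 882587.65 N = 882.5876 kN

882.5876 kN
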